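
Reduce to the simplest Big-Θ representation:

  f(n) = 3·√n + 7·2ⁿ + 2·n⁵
Θ(2ⁿ)

Order the terms by growth rate: 3·√n ≺ 2·n⁵ ≺ 7·2ⁿ.
The fastest-growing term 7·2ⁿ dominates as n → ∞; dropping its constant factor gives Θ(2ⁿ).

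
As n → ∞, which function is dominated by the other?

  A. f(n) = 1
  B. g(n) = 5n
A

f(n) = 1 is O(1), while g(n) = 5n is O(n).
Since O(1) grows slower than O(n), f(n) is dominated.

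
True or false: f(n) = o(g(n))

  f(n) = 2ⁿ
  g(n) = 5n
False

f(n) = 2ⁿ is O(2ⁿ), and g(n) = 5n is O(n).
Since O(2ⁿ) grows faster than or equal to O(n), f(n) = o(g(n)) is false.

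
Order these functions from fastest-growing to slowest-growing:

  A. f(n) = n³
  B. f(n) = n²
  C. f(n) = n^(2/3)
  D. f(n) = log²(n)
A > B > C > D

Comparing growth rates:
A = n³ is O(n³)
B = n² is O(n²)
C = n^(2/3) is O(n^(2/3))
D = log²(n) is O(log² n)

Therefore, the order from fastest to slowest is: A > B > C > D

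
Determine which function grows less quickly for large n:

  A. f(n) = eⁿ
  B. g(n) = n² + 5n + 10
B

f(n) = eⁿ is O(eⁿ), while g(n) = n² + 5n + 10 is O(n²).
Since O(n²) grows slower than O(eⁿ), g(n) is dominated.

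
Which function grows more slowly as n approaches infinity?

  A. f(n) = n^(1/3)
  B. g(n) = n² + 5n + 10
A

f(n) = n^(1/3) is O(n^(1/3)), while g(n) = n² + 5n + 10 is O(n²).
Since O(n^(1/3)) grows slower than O(n²), f(n) is dominated.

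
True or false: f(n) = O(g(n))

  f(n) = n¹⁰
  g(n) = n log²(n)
False

f(n) = n¹⁰ is O(n¹⁰), and g(n) = n log²(n) is O(n log² n).
Since O(n¹⁰) grows faster than O(n log² n), f(n) = O(g(n)) is false.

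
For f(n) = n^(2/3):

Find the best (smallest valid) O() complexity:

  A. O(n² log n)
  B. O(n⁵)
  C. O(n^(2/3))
C

f(n) = n^(2/3) is O(n^(2/3)).
All listed options are valid Big-O bounds (upper bounds),
but O(n^(2/3)) is the tightest (smallest valid bound).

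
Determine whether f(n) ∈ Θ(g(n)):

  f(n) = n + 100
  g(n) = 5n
True

f(n) = n + 100 and g(n) = 5n are both O(n).
Since they have the same asymptotic growth rate, f(n) = Θ(g(n)) is true.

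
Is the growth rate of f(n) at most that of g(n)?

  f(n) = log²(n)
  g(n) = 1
False

f(n) = log²(n) is O(log² n), and g(n) = 1 is O(1).
Since O(log² n) grows faster than O(1), f(n) = O(g(n)) is false.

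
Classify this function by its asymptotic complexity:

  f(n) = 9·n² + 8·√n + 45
O(n²)

The dominant term in 9·n² + 8·√n + 45 is 9·n², which is Θ(n²).
Lower-order terms (8·√n, 45) are asymptotically negligible.
Constants are absorbed, so the tightest bound is O(n²).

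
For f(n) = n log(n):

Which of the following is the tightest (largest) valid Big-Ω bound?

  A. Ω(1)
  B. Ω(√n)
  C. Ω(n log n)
C

f(n) = n log(n) is Ω(n log n).
All listed options are valid Big-Ω bounds (lower bounds),
but Ω(n log n) is the tightest (largest valid bound).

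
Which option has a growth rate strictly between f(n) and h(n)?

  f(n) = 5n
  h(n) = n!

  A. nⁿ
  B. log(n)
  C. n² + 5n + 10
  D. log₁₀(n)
C

We need g(n) with 5n = o(g(n)) and g(n) = o(n!), i.e. O(n) ≺ g ≺ O(n!).
Check each option:
  A. nⁿ — O(nⁿ) does not grow strictly slower than h(n)
  B. log(n) — O(log n) does not grow strictly faster than f(n)
  C. n² + 5n + 10 — O(n²) is strictly between O(n) and O(n!) ✓
  D. log₁₀(n) — O(log n) does not grow strictly faster than f(n)

Only option C (n² + 5n + 10) lies strictly between.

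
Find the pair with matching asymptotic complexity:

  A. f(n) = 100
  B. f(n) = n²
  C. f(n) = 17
A and C

Examining each function:
  A. 100 is O(1)
  B. n² is O(n²)
  C. 17 is O(1)

Functions A and C both have the same complexity class.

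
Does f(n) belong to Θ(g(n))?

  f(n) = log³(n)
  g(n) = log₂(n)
False

f(n) = log³(n) is O(log³ n), and g(n) = log₂(n) is O(log n).
Since they have different growth rates, f(n) = Θ(g(n)) is false.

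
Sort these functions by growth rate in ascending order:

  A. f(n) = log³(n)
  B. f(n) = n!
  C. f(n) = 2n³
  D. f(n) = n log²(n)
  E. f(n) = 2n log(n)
A < E < D < C < B

Comparing growth rates:
A = log³(n) is O(log³ n)
E = 2n log(n) is O(n log n)
D = n log²(n) is O(n log² n)
C = 2n³ is O(n³)
B = n! is O(n!)

Therefore, the order from slowest to fastest is: A < E < D < C < B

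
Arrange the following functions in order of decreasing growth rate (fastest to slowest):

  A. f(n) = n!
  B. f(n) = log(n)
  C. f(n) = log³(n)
A > C > B

Comparing growth rates:
A = n! is O(n!)
C = log³(n) is O(log³ n)
B = log(n) is O(log n)

Therefore, the order from fastest to slowest is: A > C > B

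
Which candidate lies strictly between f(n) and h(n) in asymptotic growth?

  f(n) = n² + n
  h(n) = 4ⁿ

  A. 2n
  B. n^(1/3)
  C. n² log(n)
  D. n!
C

We need g(n) with n² + n = o(g(n)) and g(n) = o(4ⁿ), i.e. O(n²) ≺ g ≺ O(4ⁿ).
Check each option:
  A. 2n — O(n) does not grow strictly faster than f(n)
  B. n^(1/3) — O(n^(1/3)) does not grow strictly faster than f(n)
  C. n² log(n) — O(n² log n) is strictly between O(n²) and O(4ⁿ) ✓
  D. n! — O(n!) does not grow strictly slower than h(n)

Only option C (n² log(n)) lies strictly between.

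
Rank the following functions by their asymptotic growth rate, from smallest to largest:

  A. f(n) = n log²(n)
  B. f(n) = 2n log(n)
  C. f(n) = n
C < B < A

Comparing growth rates:
C = n is O(n)
B = 2n log(n) is O(n log n)
A = n log²(n) is O(n log² n)

Therefore, the order from slowest to fastest is: C < B < A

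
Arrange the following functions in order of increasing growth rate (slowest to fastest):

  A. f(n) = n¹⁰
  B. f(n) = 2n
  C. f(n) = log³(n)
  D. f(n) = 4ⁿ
C < B < A < D

Comparing growth rates:
C = log³(n) is O(log³ n)
B = 2n is O(n)
A = n¹⁰ is O(n¹⁰)
D = 4ⁿ is O(4ⁿ)

Therefore, the order from slowest to fastest is: C < B < A < D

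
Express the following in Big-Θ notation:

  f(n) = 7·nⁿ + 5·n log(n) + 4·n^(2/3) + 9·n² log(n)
Θ(nⁿ)

Order the terms by growth rate: 4·n^(2/3) ≺ 5·n log(n) ≺ 9·n² log(n) ≺ 7·nⁿ.
The fastest-growing term 7·nⁿ dominates as n → ∞; dropping its constant factor gives Θ(nⁿ).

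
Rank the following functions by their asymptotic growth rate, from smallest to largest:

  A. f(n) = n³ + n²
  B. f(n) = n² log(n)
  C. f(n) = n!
B < A < C

Comparing growth rates:
B = n² log(n) is O(n² log n)
A = n³ + n² is O(n³)
C = n! is O(n!)

Therefore, the order from slowest to fastest is: B < A < C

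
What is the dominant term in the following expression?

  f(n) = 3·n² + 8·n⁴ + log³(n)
8·n⁴

Looking at each term:
  - 3·n² is O(n²)
  - 8·n⁴ is O(n⁴)
  - log³(n) is O(log³ n)

The term 8·n⁴ (O(n⁴)) grows fastest and dominates all others.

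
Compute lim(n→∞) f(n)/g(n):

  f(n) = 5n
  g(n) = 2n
5/2

Since 5n and 2n have the same growth rate (O(n)),
the ratio converges to a constant: 5/2.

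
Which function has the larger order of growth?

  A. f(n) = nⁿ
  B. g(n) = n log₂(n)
A

f(n) = nⁿ is O(nⁿ), while g(n) = n log₂(n) is O(n log n).
Since O(nⁿ) grows faster than O(n log n), f(n) dominates.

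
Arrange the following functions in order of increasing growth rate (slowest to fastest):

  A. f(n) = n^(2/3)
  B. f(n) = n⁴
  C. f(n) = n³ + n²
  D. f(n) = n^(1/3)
D < A < C < B

Comparing growth rates:
D = n^(1/3) is O(n^(1/3))
A = n^(2/3) is O(n^(2/3))
C = n³ + n² is O(n³)
B = n⁴ is O(n⁴)

Therefore, the order from slowest to fastest is: D < A < C < B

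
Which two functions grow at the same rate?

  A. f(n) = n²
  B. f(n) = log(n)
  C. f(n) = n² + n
A and C

Examining each function:
  A. n² is O(n²)
  B. log(n) is O(log n)
  C. n² + n is O(n²)

Functions A and C both have the same complexity class.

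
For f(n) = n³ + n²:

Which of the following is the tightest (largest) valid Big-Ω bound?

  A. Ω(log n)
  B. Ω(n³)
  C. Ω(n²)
B

f(n) = n³ + n² is Ω(n³).
All listed options are valid Big-Ω bounds (lower bounds),
but Ω(n³) is the tightest (largest valid bound).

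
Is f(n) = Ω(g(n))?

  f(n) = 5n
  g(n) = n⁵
False

f(n) = 5n is O(n), and g(n) = n⁵ is O(n⁵).
Since O(n) grows slower than O(n⁵), f(n) = Ω(g(n)) is false.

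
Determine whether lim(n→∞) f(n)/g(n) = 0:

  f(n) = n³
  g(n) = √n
False

f(n) = n³ is O(n³), and g(n) = √n is O(√n).
Since O(n³) grows faster than or equal to O(√n), f(n) = o(g(n)) is false.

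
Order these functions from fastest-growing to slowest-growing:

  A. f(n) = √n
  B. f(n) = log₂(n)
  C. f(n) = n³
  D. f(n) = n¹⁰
D > C > A > B

Comparing growth rates:
D = n¹⁰ is O(n¹⁰)
C = n³ is O(n³)
A = √n is O(√n)
B = log₂(n) is O(log n)

Therefore, the order from fastest to slowest is: D > C > A > B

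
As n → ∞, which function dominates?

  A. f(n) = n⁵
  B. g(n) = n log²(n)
A

f(n) = n⁵ is O(n⁵), while g(n) = n log²(n) is O(n log² n).
Since O(n⁵) grows faster than O(n log² n), f(n) dominates.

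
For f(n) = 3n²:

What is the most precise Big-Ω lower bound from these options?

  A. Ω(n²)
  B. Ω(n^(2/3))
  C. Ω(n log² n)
A

f(n) = 3n² is Ω(n²).
All listed options are valid Big-Ω bounds (lower bounds),
but Ω(n²) is the tightest (largest valid bound).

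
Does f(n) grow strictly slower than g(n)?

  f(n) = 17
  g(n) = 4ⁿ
True

f(n) = 17 is O(1), and g(n) = 4ⁿ is O(4ⁿ).
Since O(1) grows strictly slower than O(4ⁿ), f(n) = o(g(n)) is true.
This means lim(n→∞) f(n)/g(n) = 0.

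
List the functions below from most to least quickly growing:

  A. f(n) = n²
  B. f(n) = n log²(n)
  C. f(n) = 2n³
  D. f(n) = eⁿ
D > C > A > B

Comparing growth rates:
D = eⁿ is O(eⁿ)
C = 2n³ is O(n³)
A = n² is O(n²)
B = n log²(n) is O(n log² n)

Therefore, the order from fastest to slowest is: D > C > A > B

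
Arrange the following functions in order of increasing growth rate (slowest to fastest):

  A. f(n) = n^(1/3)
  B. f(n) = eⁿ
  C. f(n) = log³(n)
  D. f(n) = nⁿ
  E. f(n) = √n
C < A < E < B < D

Comparing growth rates:
C = log³(n) is O(log³ n)
A = n^(1/3) is O(n^(1/3))
E = √n is O(√n)
B = eⁿ is O(eⁿ)
D = nⁿ is O(nⁿ)

Therefore, the order from slowest to fastest is: C < A < E < B < D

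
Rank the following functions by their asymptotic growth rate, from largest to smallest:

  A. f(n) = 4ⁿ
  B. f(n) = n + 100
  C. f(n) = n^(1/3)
A > B > C

Comparing growth rates:
A = 4ⁿ is O(4ⁿ)
B = n + 100 is O(n)
C = n^(1/3) is O(n^(1/3))

Therefore, the order from fastest to slowest is: A > B > C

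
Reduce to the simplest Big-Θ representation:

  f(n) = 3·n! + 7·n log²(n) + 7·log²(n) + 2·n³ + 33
Θ(n!)

Order the terms by growth rate: 33 ≺ 7·log²(n) ≺ 7·n log²(n) ≺ 2·n³ ≺ 3·n!.
The fastest-growing term 3·n! dominates as n → ∞; dropping its constant factor gives Θ(n!).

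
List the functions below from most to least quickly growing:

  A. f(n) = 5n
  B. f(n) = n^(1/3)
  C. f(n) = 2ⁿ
C > A > B

Comparing growth rates:
C = 2ⁿ is O(2ⁿ)
A = 5n is O(n)
B = n^(1/3) is O(n^(1/3))

Therefore, the order from fastest to slowest is: C > A > B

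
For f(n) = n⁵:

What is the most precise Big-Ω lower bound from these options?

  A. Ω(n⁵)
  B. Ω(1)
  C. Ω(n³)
A

f(n) = n⁵ is Ω(n⁵).
All listed options are valid Big-Ω bounds (lower bounds),
but Ω(n⁵) is the tightest (largest valid bound).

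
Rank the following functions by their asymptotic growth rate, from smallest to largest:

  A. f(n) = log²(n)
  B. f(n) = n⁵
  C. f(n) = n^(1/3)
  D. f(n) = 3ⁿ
A < C < B < D

Comparing growth rates:
A = log²(n) is O(log² n)
C = n^(1/3) is O(n^(1/3))
B = n⁵ is O(n⁵)
D = 3ⁿ is O(3ⁿ)

Therefore, the order from slowest to fastest is: A < C < B < D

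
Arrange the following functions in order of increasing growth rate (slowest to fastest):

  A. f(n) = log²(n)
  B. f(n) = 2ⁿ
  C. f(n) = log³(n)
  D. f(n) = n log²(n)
A < C < D < B

Comparing growth rates:
A = log²(n) is O(log² n)
C = log³(n) is O(log³ n)
D = n log²(n) is O(n log² n)
B = 2ⁿ is O(2ⁿ)

Therefore, the order from slowest to fastest is: A < C < D < B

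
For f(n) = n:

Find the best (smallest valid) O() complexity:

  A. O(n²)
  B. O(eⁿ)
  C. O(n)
C

f(n) = n is O(n).
All listed options are valid Big-O bounds (upper bounds),
but O(n) is the tightest (smallest valid bound).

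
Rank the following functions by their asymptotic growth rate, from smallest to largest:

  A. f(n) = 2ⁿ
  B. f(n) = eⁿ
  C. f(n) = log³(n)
C < A < B

Comparing growth rates:
C = log³(n) is O(log³ n)
A = 2ⁿ is O(2ⁿ)
B = eⁿ is O(eⁿ)

Therefore, the order from slowest to fastest is: C < A < B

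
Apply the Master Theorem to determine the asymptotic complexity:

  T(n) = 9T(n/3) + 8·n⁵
Θ(n⁵)

Master Theorem: a = 9, b = 3, f(n) = 8·n⁵.
Compute the critical exponent d = log₃(9) = 2.
Compare f(n) = Θ(n⁵) against n^d:
  k = 5 > d = 2, so f(n) = Ω(n^(d+ε)) — Case 3.
  Regularity: a·(n/b)^5/n^5 = a/b^5 = 9/243 < 1 ✓.
  The top-level work dominates: T(n) = Θ(f(n)) = Θ(n⁵).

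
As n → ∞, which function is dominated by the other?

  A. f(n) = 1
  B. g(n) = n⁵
A

f(n) = 1 is O(1), while g(n) = n⁵ is O(n⁵).
Since O(1) grows slower than O(n⁵), f(n) is dominated.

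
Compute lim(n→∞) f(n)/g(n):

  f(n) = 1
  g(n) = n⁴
0

Since 1 (O(1)) grows slower than n⁴ (O(n⁴)),
the ratio f(n)/g(n) → 0 as n → ∞.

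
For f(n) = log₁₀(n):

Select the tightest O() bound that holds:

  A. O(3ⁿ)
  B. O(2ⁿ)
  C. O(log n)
C

f(n) = log₁₀(n) is O(log n).
All listed options are valid Big-O bounds (upper bounds),
but O(log n) is the tightest (smallest valid bound).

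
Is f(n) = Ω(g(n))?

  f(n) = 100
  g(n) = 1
True

f(n) = 100 and g(n) = 1 are both O(1).
Big-Ω permits equal growth rates (f ≥ c·g for some c > 0), so f(n) = Ω(g(n)) is true.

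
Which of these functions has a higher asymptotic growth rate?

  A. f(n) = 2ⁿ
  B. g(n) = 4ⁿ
B

f(n) = 2ⁿ is O(2ⁿ), while g(n) = 4ⁿ is O(4ⁿ).
Since O(4ⁿ) grows faster than O(2ⁿ), g(n) dominates.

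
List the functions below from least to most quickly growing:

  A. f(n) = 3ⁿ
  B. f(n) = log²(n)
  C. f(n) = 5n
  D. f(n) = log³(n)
B < D < C < A

Comparing growth rates:
B = log²(n) is O(log² n)
D = log³(n) is O(log³ n)
C = 5n is O(n)
A = 3ⁿ is O(3ⁿ)

Therefore, the order from slowest to fastest is: B < D < C < A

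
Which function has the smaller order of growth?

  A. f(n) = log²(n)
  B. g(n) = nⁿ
A

f(n) = log²(n) is O(log² n), while g(n) = nⁿ is O(nⁿ).
Since O(log² n) grows slower than O(nⁿ), f(n) is dominated.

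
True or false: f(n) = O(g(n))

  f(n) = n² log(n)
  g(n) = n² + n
False

f(n) = n² log(n) is O(n² log n), and g(n) = n² + n is O(n²).
Since O(n² log n) grows faster than O(n²), f(n) = O(g(n)) is false.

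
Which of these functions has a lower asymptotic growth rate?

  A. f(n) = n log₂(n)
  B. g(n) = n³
A

f(n) = n log₂(n) is O(n log n), while g(n) = n³ is O(n³).
Since O(n log n) grows slower than O(n³), f(n) is dominated.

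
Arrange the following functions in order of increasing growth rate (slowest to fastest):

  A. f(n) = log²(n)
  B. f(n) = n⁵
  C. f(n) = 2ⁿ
A < B < C

Comparing growth rates:
A = log²(n) is O(log² n)
B = n⁵ is O(n⁵)
C = 2ⁿ is O(2ⁿ)

Therefore, the order from slowest to fastest is: A < B < C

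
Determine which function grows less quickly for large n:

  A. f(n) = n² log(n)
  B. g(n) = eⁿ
A

f(n) = n² log(n) is O(n² log n), while g(n) = eⁿ is O(eⁿ).
Since O(n² log n) grows slower than O(eⁿ), f(n) is dominated.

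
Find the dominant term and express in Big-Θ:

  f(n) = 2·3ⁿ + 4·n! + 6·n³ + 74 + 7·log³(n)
Θ(n!)

Order the terms by growth rate: 74 ≺ 7·log³(n) ≺ 6·n³ ≺ 2·3ⁿ ≺ 4·n!.
The fastest-growing term 4·n! dominates as n → ∞; dropping its constant factor gives Θ(n!).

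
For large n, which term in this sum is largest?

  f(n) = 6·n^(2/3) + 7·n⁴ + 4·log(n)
7·n⁴

Looking at each term:
  - 6·n^(2/3) is O(n^(2/3))
  - 7·n⁴ is O(n⁴)
  - 4·log(n) is O(log n)

The term 7·n⁴ (O(n⁴)) grows fastest and dominates all others.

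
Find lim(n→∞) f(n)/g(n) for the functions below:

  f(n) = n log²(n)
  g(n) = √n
∞

Since n log²(n) (O(n log² n)) grows faster than √n (O(√n)),
the ratio f(n)/g(n) → ∞ as n → ∞.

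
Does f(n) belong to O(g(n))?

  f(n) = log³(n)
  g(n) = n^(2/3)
True

f(n) = log³(n) is O(log³ n), and g(n) = n^(2/3) is O(n^(2/3)).
Since O(log³ n) ⊆ O(n^(2/3)) (f grows no faster than g), f(n) = O(g(n)) is true.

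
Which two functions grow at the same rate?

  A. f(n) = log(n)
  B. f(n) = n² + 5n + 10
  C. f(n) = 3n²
B and C

Examining each function:
  A. log(n) is O(log n)
  B. n² + 5n + 10 is O(n²)
  C. 3n² is O(n²)

Functions B and C both have the same complexity class.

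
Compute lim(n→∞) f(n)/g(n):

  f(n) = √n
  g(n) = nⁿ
0

Since √n (O(√n)) grows slower than nⁿ (O(nⁿ)),
the ratio f(n)/g(n) → 0 as n → ∞.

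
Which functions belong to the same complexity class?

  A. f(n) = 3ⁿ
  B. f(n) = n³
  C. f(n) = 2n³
B and C

Examining each function:
  A. 3ⁿ is O(3ⁿ)
  B. n³ is O(n³)
  C. 2n³ is O(n³)

Functions B and C both have the same complexity class.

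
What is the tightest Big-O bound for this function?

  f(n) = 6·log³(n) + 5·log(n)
O(log³ n)

The dominant term in 6·log³(n) + 5·log(n) is 6·log³(n), which is Θ(log³ n).
Lower-order terms (5·log(n)) are asymptotically negligible.
Constants are absorbed, so the tightest bound is O(log³ n).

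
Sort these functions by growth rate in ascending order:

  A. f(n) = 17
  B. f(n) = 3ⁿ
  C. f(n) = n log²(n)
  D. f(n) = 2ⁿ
A < C < D < B

Comparing growth rates:
A = 17 is O(1)
C = n log²(n) is O(n log² n)
D = 2ⁿ is O(2ⁿ)
B = 3ⁿ is O(3ⁿ)

Therefore, the order from slowest to fastest is: A < C < D < B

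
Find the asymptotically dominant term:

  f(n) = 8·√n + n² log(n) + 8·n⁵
8·n⁵

Looking at each term:
  - 8·√n is O(√n)
  - n² log(n) is O(n² log n)
  - 8·n⁵ is O(n⁵)

The term 8·n⁵ (O(n⁵)) grows fastest and dominates all others.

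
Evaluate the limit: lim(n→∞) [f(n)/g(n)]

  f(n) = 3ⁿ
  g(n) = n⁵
∞

Since 3ⁿ (O(3ⁿ)) grows faster than n⁵ (O(n⁵)),
the ratio f(n)/g(n) → ∞ as n → ∞.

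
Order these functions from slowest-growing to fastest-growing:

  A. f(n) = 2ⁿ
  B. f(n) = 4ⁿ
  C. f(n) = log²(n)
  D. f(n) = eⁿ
C < A < D < B

Comparing growth rates:
C = log²(n) is O(log² n)
A = 2ⁿ is O(2ⁿ)
D = eⁿ is O(eⁿ)
B = 4ⁿ is O(4ⁿ)

Therefore, the order from slowest to fastest is: C < A < D < B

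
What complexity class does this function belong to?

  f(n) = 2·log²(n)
O(log² n)

The dominant term in 2·log²(n) is 2·log²(n), which is Θ(log² n).
Constants are absorbed, so the tightest bound is O(log² n).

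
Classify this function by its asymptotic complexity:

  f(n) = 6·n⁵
O(n⁵)

The dominant term in 6·n⁵ is 6·n⁵, which is Θ(n⁵).
Constants are absorbed, so the tightest bound is O(n⁵).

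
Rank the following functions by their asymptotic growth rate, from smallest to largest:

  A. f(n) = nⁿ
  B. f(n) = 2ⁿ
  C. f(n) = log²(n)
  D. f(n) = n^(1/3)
C < D < B < A

Comparing growth rates:
C = log²(n) is O(log² n)
D = n^(1/3) is O(n^(1/3))
B = 2ⁿ is O(2ⁿ)
A = nⁿ is O(nⁿ)

Therefore, the order from slowest to fastest is: C < D < B < A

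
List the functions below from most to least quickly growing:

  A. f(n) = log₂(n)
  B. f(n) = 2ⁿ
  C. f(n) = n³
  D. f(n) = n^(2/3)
B > C > D > A

Comparing growth rates:
B = 2ⁿ is O(2ⁿ)
C = n³ is O(n³)
D = n^(2/3) is O(n^(2/3))
A = log₂(n) is O(log n)

Therefore, the order from fastest to slowest is: B > C > D > A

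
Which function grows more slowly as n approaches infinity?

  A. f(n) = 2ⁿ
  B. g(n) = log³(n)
B

f(n) = 2ⁿ is O(2ⁿ), while g(n) = log³(n) is O(log³ n).
Since O(log³ n) grows slower than O(2ⁿ), g(n) is dominated.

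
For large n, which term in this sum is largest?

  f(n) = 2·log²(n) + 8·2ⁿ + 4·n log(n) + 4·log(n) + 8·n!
8·n!

Looking at each term:
  - 2·log²(n) is O(log² n)
  - 8·2ⁿ is O(2ⁿ)
  - 4·n log(n) is O(n log n)
  - 4·log(n) is O(log n)
  - 8·n! is O(n!)

The term 8·n! (O(n!)) grows fastest and dominates all others.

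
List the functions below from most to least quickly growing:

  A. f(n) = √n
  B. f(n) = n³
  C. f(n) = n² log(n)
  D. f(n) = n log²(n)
B > C > D > A

Comparing growth rates:
B = n³ is O(n³)
C = n² log(n) is O(n² log n)
D = n log²(n) is O(n log² n)
A = √n is O(√n)

Therefore, the order from fastest to slowest is: B > C > D > A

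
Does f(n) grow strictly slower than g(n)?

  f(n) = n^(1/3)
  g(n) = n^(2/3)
True

f(n) = n^(1/3) is O(n^(1/3)), and g(n) = n^(2/3) is O(n^(2/3)).
Since O(n^(1/3)) grows strictly slower than O(n^(2/3)), f(n) = o(g(n)) is true.
This means lim(n→∞) f(n)/g(n) = 0.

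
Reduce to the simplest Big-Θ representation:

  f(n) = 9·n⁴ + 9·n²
Θ(n⁴)

Order the terms by growth rate: 9·n² ≺ 9·n⁴.
The fastest-growing term 9·n⁴ dominates as n → ∞; dropping its constant factor gives Θ(n⁴).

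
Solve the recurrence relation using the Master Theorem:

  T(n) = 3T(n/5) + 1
Θ(n^log₅(3))

Master Theorem: a = 3, b = 5, f(n) = 1.
Compute the critical exponent d = log₅(3) = 0.683.
Compare f(n) = Θ(1) against n^d:
  k = 0 < d = 0.683, so f(n) = O(n^(d-ε)) — Case 1.
  The recursion cost dominates: T(n) = Θ(n^d) = Θ(n^log₅(3)).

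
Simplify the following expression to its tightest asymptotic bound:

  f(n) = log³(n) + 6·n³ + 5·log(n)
Θ(n³)

Order the terms by growth rate: 5·log(n) ≺ log³(n) ≺ 6·n³.
The fastest-growing term 6·n³ dominates as n → ∞; dropping its constant factor gives Θ(n³).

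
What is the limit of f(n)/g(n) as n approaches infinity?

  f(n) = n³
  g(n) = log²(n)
∞

Since n³ (O(n³)) grows faster than log²(n) (O(log² n)),
the ratio f(n)/g(n) → ∞ as n → ∞.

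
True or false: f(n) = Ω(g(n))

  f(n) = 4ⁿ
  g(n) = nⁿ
False

f(n) = 4ⁿ is O(4ⁿ), and g(n) = nⁿ is O(nⁿ).
Since O(4ⁿ) grows slower than O(nⁿ), f(n) = Ω(g(n)) is false.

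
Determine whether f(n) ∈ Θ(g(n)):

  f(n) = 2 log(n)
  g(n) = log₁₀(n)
True

f(n) = 2 log(n) and g(n) = log₁₀(n) are both O(log n).
Since they have the same asymptotic growth rate, f(n) = Θ(g(n)) is true.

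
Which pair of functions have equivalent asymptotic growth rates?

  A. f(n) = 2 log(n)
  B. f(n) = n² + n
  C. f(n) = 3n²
B and C

Examining each function:
  A. 2 log(n) is O(log n)
  B. n² + n is O(n²)
  C. 3n² is O(n²)

Functions B and C both have the same complexity class.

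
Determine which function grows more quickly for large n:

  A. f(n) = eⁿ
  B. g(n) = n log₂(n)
A

f(n) = eⁿ is O(eⁿ), while g(n) = n log₂(n) is O(n log n).
Since O(eⁿ) grows faster than O(n log n), f(n) dominates.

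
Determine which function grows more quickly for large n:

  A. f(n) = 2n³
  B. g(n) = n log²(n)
A

f(n) = 2n³ is O(n³), while g(n) = n log²(n) is O(n log² n).
Since O(n³) grows faster than O(n log² n), f(n) dominates.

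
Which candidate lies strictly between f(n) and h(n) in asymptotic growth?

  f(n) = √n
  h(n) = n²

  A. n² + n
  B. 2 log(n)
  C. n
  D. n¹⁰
C

We need g(n) with √n = o(g(n)) and g(n) = o(n²), i.e. O(√n) ≺ g ≺ O(n²).
Check each option:
  A. n² + n — O(n²) does not grow strictly slower than h(n)
  B. 2 log(n) — O(log n) does not grow strictly faster than f(n)
  C. n — O(n) is strictly between O(√n) and O(n²) ✓
  D. n¹⁰ — O(n¹⁰) does not grow strictly slower than h(n)

Only option C (n) lies strictly between.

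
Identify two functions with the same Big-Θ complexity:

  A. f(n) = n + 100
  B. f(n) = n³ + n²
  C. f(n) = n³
B and C

Examining each function:
  A. n + 100 is O(n)
  B. n³ + n² is O(n³)
  C. n³ is O(n³)

Functions B and C both have the same complexity class.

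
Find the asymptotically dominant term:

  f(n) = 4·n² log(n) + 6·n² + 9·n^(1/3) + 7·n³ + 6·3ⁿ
6·3ⁿ

Looking at each term:
  - 4·n² log(n) is O(n² log n)
  - 6·n² is O(n²)
  - 9·n^(1/3) is O(n^(1/3))
  - 7·n³ is O(n³)
  - 6·3ⁿ is O(3ⁿ)

The term 6·3ⁿ (O(3ⁿ)) grows fastest and dominates all others.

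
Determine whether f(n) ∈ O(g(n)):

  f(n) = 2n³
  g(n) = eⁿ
True

f(n) = 2n³ is O(n³), and g(n) = eⁿ is O(eⁿ).
Since O(n³) ⊆ O(eⁿ) (f grows no faster than g), f(n) = O(g(n)) is true.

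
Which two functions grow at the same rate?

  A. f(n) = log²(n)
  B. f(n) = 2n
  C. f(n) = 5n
B and C

Examining each function:
  A. log²(n) is O(log² n)
  B. 2n is O(n)
  C. 5n is O(n)

Functions B and C both have the same complexity class.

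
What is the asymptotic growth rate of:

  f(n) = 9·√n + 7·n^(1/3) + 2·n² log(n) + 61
Θ(n² log n)

Order the terms by growth rate: 61 ≺ 7·n^(1/3) ≺ 9·√n ≺ 2·n² log(n).
The fastest-growing term 2·n² log(n) dominates as n → ∞; dropping its constant factor gives Θ(n² log n).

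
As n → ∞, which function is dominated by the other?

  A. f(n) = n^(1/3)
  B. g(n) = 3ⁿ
A

f(n) = n^(1/3) is O(n^(1/3)), while g(n) = 3ⁿ is O(3ⁿ).
Since O(n^(1/3)) grows slower than O(3ⁿ), f(n) is dominated.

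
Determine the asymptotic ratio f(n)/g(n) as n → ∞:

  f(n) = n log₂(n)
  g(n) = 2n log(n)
1/(2*log(2))

Since n log₂(n) and 2n log(n) have the same growth rate (O(n log n)),
the ratio converges to a constant: 1/(2*log(2)).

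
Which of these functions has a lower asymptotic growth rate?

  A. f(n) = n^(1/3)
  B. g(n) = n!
A

f(n) = n^(1/3) is O(n^(1/3)), while g(n) = n! is O(n!).
Since O(n^(1/3)) grows slower than O(n!), f(n) is dominated.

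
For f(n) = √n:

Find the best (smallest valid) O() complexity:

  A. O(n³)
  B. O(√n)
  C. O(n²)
B

f(n) = √n is O(√n).
All listed options are valid Big-O bounds (upper bounds),
but O(√n) is the tightest (smallest valid bound).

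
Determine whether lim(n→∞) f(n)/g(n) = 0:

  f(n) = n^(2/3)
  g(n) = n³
True

f(n) = n^(2/3) is O(n^(2/3)), and g(n) = n³ is O(n³).
Since O(n^(2/3)) grows strictly slower than O(n³), f(n) = o(g(n)) is true.
This means lim(n→∞) f(n)/g(n) = 0.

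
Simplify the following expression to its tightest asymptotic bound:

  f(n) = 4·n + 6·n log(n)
Θ(n log n)

Order the terms by growth rate: 4·n ≺ 6·n log(n).
The fastest-growing term 6·n log(n) dominates as n → ∞; dropping its constant factor gives Θ(n log n).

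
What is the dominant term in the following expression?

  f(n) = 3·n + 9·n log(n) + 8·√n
9·n log(n)

Looking at each term:
  - 3·n is O(n)
  - 9·n log(n) is O(n log n)
  - 8·√n is O(√n)

The term 9·n log(n) (O(n log n)) grows fastest and dominates all others.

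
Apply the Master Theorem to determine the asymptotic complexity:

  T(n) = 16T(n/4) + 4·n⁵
Θ(n⁵)

Master Theorem: a = 16, b = 4, f(n) = 4·n⁵.
Compute the critical exponent d = log₄(16) = 2.
Compare f(n) = Θ(n⁵) against n^d:
  k = 5 > d = 2, so f(n) = Ω(n^(d+ε)) — Case 3.
  Regularity: a·(n/b)^5/n^5 = a/b^5 = 16/1024 < 1 ✓.
  The top-level work dominates: T(n) = Θ(f(n)) = Θ(n⁵).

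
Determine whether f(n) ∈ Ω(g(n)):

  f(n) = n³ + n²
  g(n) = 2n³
True

f(n) = n³ + n² and g(n) = 2n³ are both O(n³).
Big-Ω permits equal growth rates (f ≥ c·g for some c > 0), so f(n) = Ω(g(n)) is true.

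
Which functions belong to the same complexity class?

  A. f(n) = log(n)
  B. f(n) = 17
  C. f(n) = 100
B and C

Examining each function:
  A. log(n) is O(log n)
  B. 17 is O(1)
  C. 100 is O(1)

Functions B and C both have the same complexity class.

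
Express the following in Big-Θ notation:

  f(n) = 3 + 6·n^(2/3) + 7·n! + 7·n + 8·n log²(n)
Θ(n!)

Order the terms by growth rate: 3 ≺ 6·n^(2/3) ≺ 7·n ≺ 8·n log²(n) ≺ 7·n!.
The fastest-growing term 7·n! dominates as n → ∞; dropping its constant factor gives Θ(n!).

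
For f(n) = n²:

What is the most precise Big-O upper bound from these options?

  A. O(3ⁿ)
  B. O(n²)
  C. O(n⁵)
B

f(n) = n² is O(n²).
All listed options are valid Big-O bounds (upper bounds),
but O(n²) is the tightest (smallest valid bound).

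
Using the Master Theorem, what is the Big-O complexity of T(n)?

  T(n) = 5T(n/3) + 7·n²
Θ(n²)

Master Theorem: a = 5, b = 3, f(n) = 7·n².
Compute the critical exponent d = log₃(5) = 1.465.
Compare f(n) = Θ(n²) against n^d:
  k = 2 > d = 1.465, so f(n) = Ω(n^(d+ε)) — Case 3.
  Regularity: a·(n/b)^2/n^2 = a/b^2 = 5/9 < 1 ✓.
  The top-level work dominates: T(n) = Θ(f(n)) = Θ(n²).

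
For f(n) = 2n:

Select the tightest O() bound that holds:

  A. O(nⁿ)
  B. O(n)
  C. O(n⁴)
B

f(n) = 2n is O(n).
All listed options are valid Big-O bounds (upper bounds),
but O(n) is the tightest (smallest valid bound).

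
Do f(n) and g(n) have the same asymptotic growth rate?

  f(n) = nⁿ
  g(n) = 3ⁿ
False

f(n) = nⁿ is O(nⁿ), and g(n) = 3ⁿ is O(3ⁿ).
Since they have different growth rates, f(n) = Θ(g(n)) is false.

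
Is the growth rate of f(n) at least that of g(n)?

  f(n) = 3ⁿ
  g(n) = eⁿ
True

f(n) = 3ⁿ is O(3ⁿ), and g(n) = eⁿ is O(eⁿ).
Since O(3ⁿ) grows at least as fast as O(eⁿ), f(n) = Ω(g(n)) is true.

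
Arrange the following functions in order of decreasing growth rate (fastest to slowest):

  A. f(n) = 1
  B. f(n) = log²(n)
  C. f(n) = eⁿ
C > B > A

Comparing growth rates:
C = eⁿ is O(eⁿ)
B = log²(n) is O(log² n)
A = 1 is O(1)

Therefore, the order from fastest to slowest is: C > B > A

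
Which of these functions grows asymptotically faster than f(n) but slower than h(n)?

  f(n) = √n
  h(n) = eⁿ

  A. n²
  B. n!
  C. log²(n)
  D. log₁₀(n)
A

We need g(n) with √n = o(g(n)) and g(n) = o(eⁿ), i.e. O(√n) ≺ g ≺ O(eⁿ).
Check each option:
  A. n² — O(n²) is strictly between O(√n) and O(eⁿ) ✓
  B. n! — O(n!) does not grow strictly slower than h(n)
  C. log²(n) — O(log² n) does not grow strictly faster than f(n)
  D. log₁₀(n) — O(log n) does not grow strictly faster than f(n)

Only option A (n²) lies strictly between.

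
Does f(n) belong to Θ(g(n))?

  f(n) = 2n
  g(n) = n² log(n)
False

f(n) = 2n is O(n), and g(n) = n² log(n) is O(n² log n).
Since they have different growth rates, f(n) = Θ(g(n)) is false.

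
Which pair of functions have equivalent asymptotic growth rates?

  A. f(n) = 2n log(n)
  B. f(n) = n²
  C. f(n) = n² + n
B and C

Examining each function:
  A. 2n log(n) is O(n log n)
  B. n² is O(n²)
  C. n² + n is O(n²)

Functions B and C both have the same complexity class.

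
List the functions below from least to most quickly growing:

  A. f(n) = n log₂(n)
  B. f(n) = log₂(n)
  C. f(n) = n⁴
B < A < C

Comparing growth rates:
B = log₂(n) is O(log n)
A = n log₂(n) is O(n log n)
C = n⁴ is O(n⁴)

Therefore, the order from slowest to fastest is: B < A < C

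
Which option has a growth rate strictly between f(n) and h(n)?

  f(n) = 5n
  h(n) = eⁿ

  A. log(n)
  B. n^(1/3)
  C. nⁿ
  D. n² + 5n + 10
D

We need g(n) with 5n = o(g(n)) and g(n) = o(eⁿ), i.e. O(n) ≺ g ≺ O(eⁿ).
Check each option:
  A. log(n) — O(log n) does not grow strictly faster than f(n)
  B. n^(1/3) — O(n^(1/3)) does not grow strictly faster than f(n)
  C. nⁿ — O(nⁿ) does not grow strictly slower than h(n)
  D. n² + 5n + 10 — O(n²) is strictly between O(n) and O(eⁿ) ✓

Only option D (n² + 5n + 10) lies strictly between.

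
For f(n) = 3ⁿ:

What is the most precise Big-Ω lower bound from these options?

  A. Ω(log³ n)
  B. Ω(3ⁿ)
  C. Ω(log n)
B

f(n) = 3ⁿ is Ω(3ⁿ).
All listed options are valid Big-Ω bounds (lower bounds),
but Ω(3ⁿ) is the tightest (largest valid bound).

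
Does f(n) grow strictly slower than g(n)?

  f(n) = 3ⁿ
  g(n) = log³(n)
False

f(n) = 3ⁿ is O(3ⁿ), and g(n) = log³(n) is O(log³ n).
Since O(3ⁿ) grows faster than or equal to O(log³ n), f(n) = o(g(n)) is false.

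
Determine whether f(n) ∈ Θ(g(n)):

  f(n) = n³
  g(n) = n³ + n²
True

f(n) = n³ and g(n) = n³ + n² are both O(n³).
Since they have the same asymptotic growth rate, f(n) = Θ(g(n)) is true.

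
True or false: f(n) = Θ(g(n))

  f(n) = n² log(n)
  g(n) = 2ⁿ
False

f(n) = n² log(n) is O(n² log n), and g(n) = 2ⁿ is O(2ⁿ).
Since they have different growth rates, f(n) = Θ(g(n)) is false.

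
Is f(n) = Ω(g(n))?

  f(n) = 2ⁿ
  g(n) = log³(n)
True

f(n) = 2ⁿ is O(2ⁿ), and g(n) = log³(n) is O(log³ n).
Since O(2ⁿ) grows at least as fast as O(log³ n), f(n) = Ω(g(n)) is true.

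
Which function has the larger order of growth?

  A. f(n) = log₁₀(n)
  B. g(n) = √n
B

f(n) = log₁₀(n) is O(log n), while g(n) = √n is O(√n).
Since O(√n) grows faster than O(log n), g(n) dominates.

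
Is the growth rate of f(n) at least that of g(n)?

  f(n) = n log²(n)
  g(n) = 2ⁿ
False

f(n) = n log²(n) is O(n log² n), and g(n) = 2ⁿ is O(2ⁿ).
Since O(n log² n) grows slower than O(2ⁿ), f(n) = Ω(g(n)) is false.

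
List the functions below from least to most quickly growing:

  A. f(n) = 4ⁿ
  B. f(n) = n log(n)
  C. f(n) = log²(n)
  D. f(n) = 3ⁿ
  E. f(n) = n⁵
C < B < E < D < A

Comparing growth rates:
C = log²(n) is O(log² n)
B = n log(n) is O(n log n)
E = n⁵ is O(n⁵)
D = 3ⁿ is O(3ⁿ)
A = 4ⁿ is O(4ⁿ)

Therefore, the order from slowest to fastest is: C < B < E < D < A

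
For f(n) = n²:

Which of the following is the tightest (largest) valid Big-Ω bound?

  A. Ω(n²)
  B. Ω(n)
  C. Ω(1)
A

f(n) = n² is Ω(n²).
All listed options are valid Big-Ω bounds (lower bounds),
but Ω(n²) is the tightest (largest valid bound).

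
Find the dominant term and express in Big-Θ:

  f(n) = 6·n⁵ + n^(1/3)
Θ(n⁵)

Order the terms by growth rate: n^(1/3) ≺ 6·n⁵.
The fastest-growing term 6·n⁵ dominates as n → ∞; dropping its constant factor gives Θ(n⁵).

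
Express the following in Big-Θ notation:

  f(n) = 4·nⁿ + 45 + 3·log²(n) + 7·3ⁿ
Θ(nⁿ)

Order the terms by growth rate: 45 ≺ 3·log²(n) ≺ 7·3ⁿ ≺ 4·nⁿ.
The fastest-growing term 4·nⁿ dominates as n → ∞; dropping its constant factor gives Θ(nⁿ).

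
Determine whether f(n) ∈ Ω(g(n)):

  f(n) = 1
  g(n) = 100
True

f(n) = 1 and g(n) = 100 are both O(1).
Big-Ω permits equal growth rates (f ≥ c·g for some c > 0), so f(n) = Ω(g(n)) is true.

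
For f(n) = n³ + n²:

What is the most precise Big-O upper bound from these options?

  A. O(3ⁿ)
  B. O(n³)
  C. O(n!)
B

f(n) = n³ + n² is O(n³).
All listed options are valid Big-O bounds (upper bounds),
but O(n³) is the tightest (smallest valid bound).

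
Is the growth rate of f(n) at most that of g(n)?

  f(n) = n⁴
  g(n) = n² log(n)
False

f(n) = n⁴ is O(n⁴), and g(n) = n² log(n) is O(n² log n).
Since O(n⁴) grows faster than O(n² log n), f(n) = O(g(n)) is false.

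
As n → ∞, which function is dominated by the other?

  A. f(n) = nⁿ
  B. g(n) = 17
B

f(n) = nⁿ is O(nⁿ), while g(n) = 17 is O(1).
Since O(1) grows slower than O(nⁿ), g(n) is dominated.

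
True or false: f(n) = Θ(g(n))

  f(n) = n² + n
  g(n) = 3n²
True

f(n) = n² + n and g(n) = 3n² are both O(n²).
Since they have the same asymptotic growth rate, f(n) = Θ(g(n)) is true.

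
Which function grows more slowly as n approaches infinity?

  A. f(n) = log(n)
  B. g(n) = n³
A

f(n) = log(n) is O(log n), while g(n) = n³ is O(n³).
Since O(log n) grows slower than O(n³), f(n) is dominated.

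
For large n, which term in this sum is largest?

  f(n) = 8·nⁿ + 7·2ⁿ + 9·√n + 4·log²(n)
8·nⁿ

Looking at each term:
  - 8·nⁿ is O(nⁿ)
  - 7·2ⁿ is O(2ⁿ)
  - 9·√n is O(√n)
  - 4·log²(n) is O(log² n)

The term 8·nⁿ (O(nⁿ)) grows fastest and dominates all others.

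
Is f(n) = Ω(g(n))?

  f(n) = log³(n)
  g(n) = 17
True

f(n) = log³(n) is O(log³ n), and g(n) = 17 is O(1).
Since O(log³ n) grows at least as fast as O(1), f(n) = Ω(g(n)) is true.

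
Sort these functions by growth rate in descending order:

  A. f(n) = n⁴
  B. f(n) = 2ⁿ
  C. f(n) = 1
B > A > C

Comparing growth rates:
B = 2ⁿ is O(2ⁿ)
A = n⁴ is O(n⁴)
C = 1 is O(1)

Therefore, the order from fastest to slowest is: B > A > C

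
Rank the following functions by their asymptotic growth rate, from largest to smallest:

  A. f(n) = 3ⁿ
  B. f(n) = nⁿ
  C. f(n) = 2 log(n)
B > A > C

Comparing growth rates:
B = nⁿ is O(nⁿ)
A = 3ⁿ is O(3ⁿ)
C = 2 log(n) is O(log n)

Therefore, the order from fastest to slowest is: B > A > C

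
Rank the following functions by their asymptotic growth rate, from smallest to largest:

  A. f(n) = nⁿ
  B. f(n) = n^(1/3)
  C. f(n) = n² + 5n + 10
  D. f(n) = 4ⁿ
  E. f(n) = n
B < E < C < D < A

Comparing growth rates:
B = n^(1/3) is O(n^(1/3))
E = n is O(n)
C = n² + 5n + 10 is O(n²)
D = 4ⁿ is O(4ⁿ)
A = nⁿ is O(nⁿ)

Therefore, the order from slowest to fastest is: B < E < C < D < A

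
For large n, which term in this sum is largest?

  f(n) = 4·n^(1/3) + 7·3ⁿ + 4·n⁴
7·3ⁿ

Looking at each term:
  - 4·n^(1/3) is O(n^(1/3))
  - 7·3ⁿ is O(3ⁿ)
  - 4·n⁴ is O(n⁴)

The term 7·3ⁿ (O(3ⁿ)) grows fastest and dominates all others.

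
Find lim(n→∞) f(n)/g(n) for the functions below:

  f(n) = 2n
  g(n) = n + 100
2

Since 2n and n + 100 have the same growth rate (O(n)),
the ratio converges to a constant: 2.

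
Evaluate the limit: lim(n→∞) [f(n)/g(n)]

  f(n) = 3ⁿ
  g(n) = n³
∞

Since 3ⁿ (O(3ⁿ)) grows faster than n³ (O(n³)),
the ratio f(n)/g(n) → ∞ as n → ∞.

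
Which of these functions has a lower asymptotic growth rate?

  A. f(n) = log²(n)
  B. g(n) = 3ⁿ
A

f(n) = log²(n) is O(log² n), while g(n) = 3ⁿ is O(3ⁿ).
Since O(log² n) grows slower than O(3ⁿ), f(n) is dominated.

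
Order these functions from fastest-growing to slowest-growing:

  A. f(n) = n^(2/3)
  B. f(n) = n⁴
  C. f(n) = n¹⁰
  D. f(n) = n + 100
C > B > D > A

Comparing growth rates:
C = n¹⁰ is O(n¹⁰)
B = n⁴ is O(n⁴)
D = n + 100 is O(n)
A = n^(2/3) is O(n^(2/3))

Therefore, the order from fastest to slowest is: C > B > D > A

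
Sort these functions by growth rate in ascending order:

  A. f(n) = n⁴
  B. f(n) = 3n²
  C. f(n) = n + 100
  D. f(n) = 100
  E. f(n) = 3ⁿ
D < C < B < A < E

Comparing growth rates:
D = 100 is O(1)
C = n + 100 is O(n)
B = 3n² is O(n²)
A = n⁴ is O(n⁴)
E = 3ⁿ is O(3ⁿ)

Therefore, the order from slowest to fastest is: D < C < B < A < E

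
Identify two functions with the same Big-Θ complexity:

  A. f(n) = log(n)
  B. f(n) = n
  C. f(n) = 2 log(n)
A and C

Examining each function:
  A. log(n) is O(log n)
  B. n is O(n)
  C. 2 log(n) is O(log n)

Functions A and C both have the same complexity class.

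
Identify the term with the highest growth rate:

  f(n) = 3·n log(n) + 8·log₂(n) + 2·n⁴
2·n⁴

Looking at each term:
  - 3·n log(n) is O(n log n)
  - 8·log₂(n) is O(log n)
  - 2·n⁴ is O(n⁴)

The term 2·n⁴ (O(n⁴)) grows fastest and dominates all others.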